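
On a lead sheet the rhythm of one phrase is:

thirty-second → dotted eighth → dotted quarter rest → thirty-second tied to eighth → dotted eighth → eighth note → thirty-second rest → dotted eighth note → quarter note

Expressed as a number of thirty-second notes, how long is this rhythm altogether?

49

Convert each value to thirty-second notes: thirty-second = 1; dotted eighth = 6; dotted quarter rest = 12; thirty-second tied to eighth (thirty-second + eighth) = 5; dotted eighth = 6; eighth note = 4; thirty-second rest = 1; dotted eighth note = 6; quarter note = 8.
Adding: 1 + 6 + 12 + 5 + 6 + 4 + 1 + 6 + 8 = 49 thirty-second notes.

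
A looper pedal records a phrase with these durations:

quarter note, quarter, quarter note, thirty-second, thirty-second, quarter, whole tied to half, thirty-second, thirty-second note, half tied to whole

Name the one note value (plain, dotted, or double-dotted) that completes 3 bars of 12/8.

3 bars of 12/8 = 144 thirty-second notes.
Each duration in thirty-second notes: quarter note = 8; quarter = 8; quarter note = 8; thirty-second = 1; thirty-second = 1; quarter = 8; whole tied to half (whole + half) = 48; thirty-second = 1; thirty-second note = 1; half tied to whole (half + whole) = 48.
Altogether 8 + 8 + 8 + 1 + 1 + 8 + 48 + 1 + 1 + 48 = 132.
Remaining: 144 − 132 = 12 thirty-second notes, which is a dotted quarter note.

dotted quarter note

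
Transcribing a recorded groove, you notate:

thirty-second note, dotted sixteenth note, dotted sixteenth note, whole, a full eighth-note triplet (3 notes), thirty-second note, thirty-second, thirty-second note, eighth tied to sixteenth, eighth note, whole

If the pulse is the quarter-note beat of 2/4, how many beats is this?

11.5

One quarter-note beat = 8 thirty-second notes.
Working in thirty-second notes: thirty-second note = 1; dotted sixteenth note = 3; dotted sixteenth note = 3; whole = 32; a full eighth-note triplet (3 notes) (three triplet eighths span one quarter) = 8; thirty-second note = 1; thirty-second = 1; thirty-second note = 1; eighth tied to sixteenth (eighth + sixteenth) = 6; eighth note = 4; whole = 32.
Total: 1 + 3 + 3 + 32 + 8 + 1 + 1 + 1 + 6 + 4 + 32 = 92.
92 ÷ 8 = 11.5 beats.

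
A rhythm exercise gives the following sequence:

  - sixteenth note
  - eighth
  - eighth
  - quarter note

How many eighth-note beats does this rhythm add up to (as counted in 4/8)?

4.5

One eighth-note beat = 2 sixteenth notes.
In sixteenth notes: sixteenth note = 1; eighth = 2; eighth = 2; quarter note = 4.
Altogether 1 + 2 + 2 + 4 = 9.
9 ÷ 2 = 4.5 beats.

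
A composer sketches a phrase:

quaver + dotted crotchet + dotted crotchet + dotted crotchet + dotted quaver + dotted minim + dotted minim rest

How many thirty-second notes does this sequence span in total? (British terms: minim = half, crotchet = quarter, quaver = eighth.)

94

In thirty-second notes: quaver = 4; dotted crotchet = 12; dotted crotchet = 12; dotted crotchet = 12; dotted quaver = 6; dotted minim = 24; dotted minim rest = 24.
Altogether 4 + 12 + 12 + 12 + 6 + 24 + 24 = 94 thirty-second notes.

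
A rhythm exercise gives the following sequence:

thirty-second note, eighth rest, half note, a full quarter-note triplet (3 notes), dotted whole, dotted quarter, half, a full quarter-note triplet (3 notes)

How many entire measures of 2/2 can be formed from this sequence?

4

One bar of 2/2 = 32 thirty-second notes.
In thirty-second notes: thirty-second note = 1; eighth rest = 4; half note = 16; a full quarter-note triplet (3 notes) (three triplet quarters span one half) = 16; dotted whole = 48; dotted quarter = 12; half = 16; a full quarter-note triplet (3 notes) (three triplet quarters span one half) = 16.
Adding: 1 + 4 + 16 + 16 + 48 + 12 + 16 + 16 = 129.
129 ÷ 32 = 4 complete bars with 1 left over.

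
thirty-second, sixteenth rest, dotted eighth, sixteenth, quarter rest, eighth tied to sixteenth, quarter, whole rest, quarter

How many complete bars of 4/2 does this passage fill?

One bar of 4/2 = 64 thirty-second notes.
Express everything in thirty-second notes: thirty-second = 1; sixteenth rest = 2; dotted eighth = 6; sixteenth = 2; quarter rest = 8; eighth tied to sixteenth (eighth + sixteenth) = 6; quarter = 8; whole rest = 32; quarter = 8.
Total: 1 + 2 + 6 + 2 + 8 + 6 + 8 + 32 + 8 = 73.
73 ÷ 64 = 1 complete bar with 9 left over.

1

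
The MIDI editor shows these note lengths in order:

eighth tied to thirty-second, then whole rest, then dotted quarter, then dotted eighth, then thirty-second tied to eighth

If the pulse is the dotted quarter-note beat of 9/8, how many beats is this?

5

One dotted quarter-note beat = 12 thirty-second notes.
Express everything in thirty-second notes: eighth tied to thirty-second (eighth + thirty-second) = 5; whole rest = 32; dotted quarter = 12; dotted eighth = 6; thirty-second tied to eighth (thirty-second + eighth) = 5.
Sum: 5 + 32 + 12 + 6 + 5 = 60.
60 ÷ 12 = 5 beats.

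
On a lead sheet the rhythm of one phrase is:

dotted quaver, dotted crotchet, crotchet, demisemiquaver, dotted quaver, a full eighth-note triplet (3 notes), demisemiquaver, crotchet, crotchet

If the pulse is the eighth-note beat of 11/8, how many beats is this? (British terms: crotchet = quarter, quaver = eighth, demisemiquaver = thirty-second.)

One eighth-note beat = 4 thirty-second notes.
Convert each value to thirty-second notes: dotted quaver = 6; dotted crotchet = 12; crotchet = 8; demisemiquaver = 1; dotted quaver = 6; a full eighth-note triplet (3 notes) (three triplet eighths span one quarter) = 8; demisemiquaver = 1; crotchet = 8; crotchet = 8.
Total: 6 + 12 + 8 + 1 + 6 + 8 + 1 + 8 + 8 = 58.
58 ÷ 4 = 14.5 beats.

14.5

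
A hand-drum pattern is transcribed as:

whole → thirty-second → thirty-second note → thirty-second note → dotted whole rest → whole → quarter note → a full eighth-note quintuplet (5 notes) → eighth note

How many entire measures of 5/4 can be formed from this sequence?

3

One bar of 5/4 = 40 thirty-second notes.
Express everything in thirty-second notes: whole = 32; thirty-second = 1; thirty-second note = 1; thirty-second note = 1; dotted whole rest = 48; whole = 32; quarter note = 8; a full eighth-note quintuplet (5 notes) (five quintuplet eighths span one half) = 16; eighth note = 4.
Altogether 32 + 1 + 1 + 1 + 48 + 32 + 8 + 16 + 4 = 143.
143 ÷ 40 = 3 complete bars with 23 left over.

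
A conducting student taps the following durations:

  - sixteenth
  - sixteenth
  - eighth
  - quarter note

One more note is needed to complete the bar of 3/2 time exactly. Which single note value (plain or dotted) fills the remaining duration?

The bar of 3/2 = 24 sixteenth notes.
Convert each value to sixteenth notes: sixteenth = 1; sixteenth = 1; eighth = 2; quarter note = 4.
Sum: 1 + 1 + 2 + 4 = 8.
Remaining: 24 − 8 = 16 sixteenth notes, which is a whole note.

whole note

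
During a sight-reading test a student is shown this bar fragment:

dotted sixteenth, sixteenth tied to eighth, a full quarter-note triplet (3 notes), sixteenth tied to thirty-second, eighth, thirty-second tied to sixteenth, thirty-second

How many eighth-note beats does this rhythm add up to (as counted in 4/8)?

9

One eighth-note beat = 4 thirty-second notes.
Convert each value to thirty-second notes: dotted sixteenth = 3; sixteenth tied to eighth (sixteenth + eighth) = 6; a full quarter-note triplet (3 notes) (three triplet quarters span one half) = 16; sixteenth tied to thirty-second (sixteenth + thirty-second) = 3; eighth = 4; thirty-second tied to sixteenth (thirty-second + sixteenth) = 3; thirty-second = 1.
Total: 3 + 6 + 16 + 3 + 4 + 3 + 1 = 36.
36 ÷ 4 = 9 beats.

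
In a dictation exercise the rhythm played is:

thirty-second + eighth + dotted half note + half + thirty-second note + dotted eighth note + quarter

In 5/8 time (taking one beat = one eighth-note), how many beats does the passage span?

One eighth-note beat = 4 thirty-second notes.
In thirty-second notes: thirty-second = 1; eighth = 4; dotted half note = 24; half = 16; thirty-second note = 1; dotted eighth note = 6; quarter = 8.
Adding: 1 + 4 + 24 + 16 + 1 + 6 + 8 = 60.
60 ÷ 4 = 15 beats.

15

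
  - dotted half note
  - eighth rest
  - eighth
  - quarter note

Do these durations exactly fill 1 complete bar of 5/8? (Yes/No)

One bar of 5/8 = 5 eighth notes.
Working in eighth notes: dotted half note = 6; eighth rest = 1; eighth = 1; quarter note = 2.
Adding: 6 + 1 + 1 + 2 = 10.
10 exceeds 5, so the answer is No.

No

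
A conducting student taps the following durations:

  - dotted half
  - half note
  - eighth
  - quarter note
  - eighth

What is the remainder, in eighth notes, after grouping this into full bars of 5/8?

4

One bar of 5/8 = 5 eighth notes.
Working in eighth notes: dotted half = 6; half note = 4; eighth = 1; quarter note = 2; eighth = 1.
Altogether 6 + 4 + 1 + 2 + 1 = 14.
14 ÷ 5 = 2 complete bars with 4 eighth notes remaining.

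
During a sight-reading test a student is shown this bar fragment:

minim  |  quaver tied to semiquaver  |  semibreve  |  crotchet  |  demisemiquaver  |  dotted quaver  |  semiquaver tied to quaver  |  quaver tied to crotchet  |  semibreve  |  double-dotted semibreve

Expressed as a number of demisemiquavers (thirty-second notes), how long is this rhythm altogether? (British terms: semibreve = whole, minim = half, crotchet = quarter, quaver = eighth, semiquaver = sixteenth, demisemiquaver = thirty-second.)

Each duration in thirty-second notes: minim = 16; quaver tied to semiquaver (quaver + semiquaver) = 6; semibreve = 32; crotchet = 8; demisemiquaver = 1; dotted quaver = 6; semiquaver tied to quaver (semiquaver + quaver) = 6; quaver tied to crotchet (quaver + crotchet) = 12; semibreve = 32; double-dotted semibreve = 56.
Adding: 16 + 6 + 32 + 8 + 1 + 6 + 6 + 12 + 32 + 56 = 175 thirty-second notes.

175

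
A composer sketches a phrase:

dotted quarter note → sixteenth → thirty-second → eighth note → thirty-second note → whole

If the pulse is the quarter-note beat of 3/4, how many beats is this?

6.5

One quarter-note beat = 8 thirty-second notes.
Express everything in thirty-second notes: dotted quarter note = 12; sixteenth = 2; thirty-second = 1; eighth note = 4; thirty-second note = 1; whole = 32.
Altogether 12 + 2 + 1 + 4 + 1 + 32 = 52.
52 ÷ 8 = 6.5 beats.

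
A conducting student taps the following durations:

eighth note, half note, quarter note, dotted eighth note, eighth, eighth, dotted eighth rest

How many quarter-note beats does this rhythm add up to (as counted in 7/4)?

One quarter-note beat = 4 sixteenth notes.
Convert each value to sixteenth notes: eighth note = 2; half note = 8; quarter note = 4; dotted eighth note = 3; eighth = 2; eighth = 2; dotted eighth rest = 3.
Total: 2 + 8 + 4 + 3 + 2 + 2 + 3 = 24.
24 ÷ 4 = 6 beats.

6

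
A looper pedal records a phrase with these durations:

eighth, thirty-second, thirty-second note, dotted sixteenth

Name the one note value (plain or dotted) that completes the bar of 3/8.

dotted sixteenth note

The bar of 3/8 = 12 thirty-second notes.
Each duration in thirty-second notes: eighth = 4; thirty-second = 1; thirty-second note = 1; dotted sixteenth = 3.
Adding: 4 + 1 + 1 + 3 = 9.
Remaining: 12 − 9 = 3 thirty-second notes, which is a dotted sixteenth note.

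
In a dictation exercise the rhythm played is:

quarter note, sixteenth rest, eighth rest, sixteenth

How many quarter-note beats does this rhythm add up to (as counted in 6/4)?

One quarter-note beat = 4 sixteenth notes.
In sixteenth notes: quarter note = 4; sixteenth rest = 1; eighth rest = 2; sixteenth = 1.
Total: 4 + 1 + 2 + 1 = 8.
8 ÷ 4 = 2 beats.

2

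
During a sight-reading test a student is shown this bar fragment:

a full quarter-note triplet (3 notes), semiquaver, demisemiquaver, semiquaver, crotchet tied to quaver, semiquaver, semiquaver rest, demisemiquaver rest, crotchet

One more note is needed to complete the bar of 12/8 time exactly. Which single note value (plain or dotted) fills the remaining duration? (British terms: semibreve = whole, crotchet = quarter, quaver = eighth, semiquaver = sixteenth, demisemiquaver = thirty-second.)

The bar of 12/8 = 48 thirty-second notes.
Working in thirty-second notes: a full quarter-note triplet (3 notes) (three triplet quarters span one half) = 16; semiquaver = 2; demisemiquaver = 1; semiquaver = 2; crotchet tied to quaver (crotchet + quaver) = 12; semiquaver = 2; semiquaver rest = 2; demisemiquaver rest = 1; crotchet = 8.
Altogether 16 + 2 + 1 + 2 + 12 + 2 + 2 + 1 + 8 = 46.
Remaining: 48 − 46 = 2 thirty-second notes, which is a sixteenth note.

sixteenth note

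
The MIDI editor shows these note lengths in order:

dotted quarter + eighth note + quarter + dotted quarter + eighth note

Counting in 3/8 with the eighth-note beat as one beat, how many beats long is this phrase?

10

One eighth-note beat = 2 sixteenth notes.
Working in sixteenth notes: dotted quarter = 6; eighth note = 2; quarter = 4; dotted quarter = 6; eighth note = 2.
Altogether 6 + 2 + 4 + 6 + 2 = 20.
20 ÷ 2 = 10 beats.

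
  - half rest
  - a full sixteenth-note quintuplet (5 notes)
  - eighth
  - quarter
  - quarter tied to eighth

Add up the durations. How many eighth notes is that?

12

Working in eighth notes: half rest = 4; a full sixteenth-note quintuplet (5 notes) (five quintuplet sixteenths span one quarter) = 2; eighth = 1; quarter = 2; quarter tied to eighth (quarter + eighth) = 3.
Altogether 4 + 2 + 1 + 2 + 3 = 12 eighth notes.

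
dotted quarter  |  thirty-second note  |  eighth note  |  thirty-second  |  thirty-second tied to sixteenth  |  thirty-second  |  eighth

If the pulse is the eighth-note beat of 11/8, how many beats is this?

6.5

One eighth-note beat = 4 thirty-second notes.
Convert each value to thirty-second notes: dotted quarter = 12; thirty-second note = 1; eighth note = 4; thirty-second = 1; thirty-second tied to sixteenth (thirty-second + sixteenth) = 3; thirty-second = 1; eighth = 4.
Adding: 12 + 1 + 4 + 1 + 3 + 1 + 4 = 26.
26 ÷ 4 = 6.5 beats.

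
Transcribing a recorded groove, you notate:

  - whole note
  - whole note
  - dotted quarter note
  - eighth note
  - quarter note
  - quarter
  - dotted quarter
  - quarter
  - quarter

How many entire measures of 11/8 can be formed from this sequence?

One bar of 11/8 = 11 eighth notes.
In eighth notes: whole note = 8; whole note = 8; dotted quarter note = 3; eighth note = 1; quarter note = 2; quarter = 2; dotted quarter = 3; quarter = 2; quarter = 2.
Adding: 8 + 8 + 3 + 1 + 2 + 2 + 3 + 2 + 2 = 31.
31 ÷ 11 = 2 complete bars with 9 left over.

2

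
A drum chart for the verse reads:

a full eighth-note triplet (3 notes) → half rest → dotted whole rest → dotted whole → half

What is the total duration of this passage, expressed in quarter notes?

17

Convert each value to quarter notes: a full eighth-note triplet (3 notes) (three triplet eighths span one quarter) = 1; half rest = 2; dotted whole rest = 6; dotted whole = 6; half = 2.
Total: 1 + 2 + 6 + 6 + 2 = 17 quarter notes.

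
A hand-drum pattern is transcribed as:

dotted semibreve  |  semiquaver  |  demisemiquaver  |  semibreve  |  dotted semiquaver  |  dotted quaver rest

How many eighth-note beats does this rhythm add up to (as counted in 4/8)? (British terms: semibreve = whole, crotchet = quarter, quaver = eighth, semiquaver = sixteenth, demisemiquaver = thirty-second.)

23

One eighth-note beat = 4 thirty-second notes.
Convert each value to thirty-second notes: dotted semibreve = 48; semiquaver = 2; demisemiquaver = 1; semibreve = 32; dotted semiquaver = 3; dotted quaver rest = 6.
Sum: 48 + 2 + 1 + 32 + 3 + 6 = 92.
92 ÷ 4 = 23 beats.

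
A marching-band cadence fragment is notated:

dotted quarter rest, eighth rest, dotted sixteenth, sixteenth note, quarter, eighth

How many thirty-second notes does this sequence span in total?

33

In thirty-second notes: dotted quarter rest = 12; eighth rest = 4; dotted sixteenth = 3; sixteenth note = 2; quarter = 8; eighth = 4.
Adding: 12 + 4 + 3 + 2 + 8 + 4 = 33 thirty-second notes.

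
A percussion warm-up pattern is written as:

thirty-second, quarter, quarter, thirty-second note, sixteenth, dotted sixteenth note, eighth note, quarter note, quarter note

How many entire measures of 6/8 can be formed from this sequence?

1

One bar of 6/8 = 24 thirty-second notes.
Convert each value to thirty-second notes: thirty-second = 1; quarter = 8; quarter = 8; thirty-second note = 1; sixteenth = 2; dotted sixteenth note = 3; eighth note = 4; quarter note = 8; quarter note = 8.
Altogether 1 + 8 + 8 + 1 + 2 + 3 + 4 + 8 + 8 = 43.
43 ÷ 24 = 1 complete bar with 19 left over.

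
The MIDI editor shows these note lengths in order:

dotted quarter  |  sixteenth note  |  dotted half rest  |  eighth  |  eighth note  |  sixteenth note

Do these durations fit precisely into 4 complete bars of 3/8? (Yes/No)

Yes

One bar of 3/8 = 6 sixteenth notes, so 4 bars = 24.
Working in sixteenth notes: dotted quarter = 6; sixteenth note = 1; dotted half rest = 12; eighth = 2; eighth note = 2; sixteenth note = 1.
Altogether 6 + 1 + 12 + 2 + 2 + 1 = 24.
24 equals 24, so the answer is Yes.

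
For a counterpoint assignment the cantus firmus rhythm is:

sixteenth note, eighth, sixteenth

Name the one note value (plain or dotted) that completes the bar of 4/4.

dotted half note

The bar of 4/4 = 16 sixteenth notes.
Each duration in sixteenth notes: sixteenth note = 1; eighth = 2; sixteenth = 1.
Total: 1 + 2 + 1 = 4.
Remaining: 16 − 4 = 12 sixteenth notes, which is a dotted half note.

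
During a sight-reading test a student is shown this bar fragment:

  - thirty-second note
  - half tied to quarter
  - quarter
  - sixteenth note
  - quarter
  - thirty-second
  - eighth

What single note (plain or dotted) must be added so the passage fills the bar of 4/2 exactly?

half note

The bar of 4/2 = 64 thirty-second notes.
Each duration in thirty-second notes: thirty-second note = 1; half tied to quarter (half + quarter) = 24; quarter = 8; sixteenth note = 2; quarter = 8; thirty-second = 1; eighth = 4.
Total: 1 + 24 + 8 + 2 + 8 + 1 + 4 = 48.
Remaining: 64 − 48 = 16 thirty-second notes, which is a half note.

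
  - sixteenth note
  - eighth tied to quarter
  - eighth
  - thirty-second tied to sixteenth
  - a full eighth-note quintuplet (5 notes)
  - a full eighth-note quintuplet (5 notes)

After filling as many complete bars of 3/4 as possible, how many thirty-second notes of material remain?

One bar of 3/4 = 24 thirty-second notes.
Convert each value to thirty-second notes: sixteenth note = 2; eighth tied to quarter (eighth + quarter) = 12; eighth = 4; thirty-second tied to sixteenth (thirty-second + sixteenth) = 3; a full eighth-note quintuplet (5 notes) (five quintuplet eighths span one half) = 16; a full eighth-note quintuplet (5 notes) (five quintuplet eighths span one half) = 16.
Sum: 2 + 12 + 4 + 3 + 16 + 16 = 53.
53 ÷ 24 = 2 complete bars with 5 thirty-second notes remaining.

5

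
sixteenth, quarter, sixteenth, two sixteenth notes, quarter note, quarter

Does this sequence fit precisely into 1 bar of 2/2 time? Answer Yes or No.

One bar of 2/2 = 16 sixteenth notes.
Each duration in sixteenth notes: sixteenth = 1; quarter = 4; sixteenth = 1; sixteenth note = 1; sixteenth note = 1; quarter note = 4; quarter = 4.
Sum: 1 + 4 + 1 + 1 + 1 + 4 + 4 = 16.
16 equals 16, so the answer is Yes.

Yes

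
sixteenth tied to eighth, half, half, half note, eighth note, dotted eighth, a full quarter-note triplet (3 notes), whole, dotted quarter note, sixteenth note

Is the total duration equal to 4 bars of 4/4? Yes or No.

No

One bar of 4/4 = 16 sixteenth notes, so 4 bars = 64.
Convert each value to sixteenth notes: sixteenth tied to eighth (sixteenth + eighth) = 3; half = 8; half = 8; half note = 8; eighth note = 2; dotted eighth = 3; a full quarter-note triplet (3 notes) (three triplet quarters span one half) = 8; whole = 16; dotted quarter note = 6; sixteenth note = 1.
Sum: 3 + 8 + 8 + 8 + 2 + 3 + 8 + 16 + 6 + 1 = 63.
63 falls short of 64, so the answer is No.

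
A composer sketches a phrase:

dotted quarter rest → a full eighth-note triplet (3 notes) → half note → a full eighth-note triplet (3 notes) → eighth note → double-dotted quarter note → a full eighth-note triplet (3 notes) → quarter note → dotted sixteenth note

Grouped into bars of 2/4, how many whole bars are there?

5

One bar of 2/4 = 16 thirty-second notes.
Convert each value to thirty-second notes: dotted quarter rest = 12; a full eighth-note triplet (3 notes) (three triplet eighths span one quarter) = 8; half note = 16; a full eighth-note triplet (3 notes) (three triplet eighths span one quarter) = 8; eighth note = 4; double-dotted quarter note = 14; a full eighth-note triplet (3 notes) (three triplet eighths span one quarter) = 8; quarter note = 8; dotted sixteenth note = 3.
Adding: 12 + 8 + 16 + 8 + 4 + 14 + 8 + 8 + 3 = 81.
81 ÷ 16 = 5 complete bars with 1 left over.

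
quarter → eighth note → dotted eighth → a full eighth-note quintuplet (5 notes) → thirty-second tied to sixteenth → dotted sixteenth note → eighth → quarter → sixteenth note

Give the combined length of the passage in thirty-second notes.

Convert each value to thirty-second notes: quarter = 8; eighth note = 4; dotted eighth = 6; a full eighth-note quintuplet (5 notes) (five quintuplet eighths span one half) = 16; thirty-second tied to sixteenth (thirty-second + sixteenth) = 3; dotted sixteenth note = 3; eighth = 4; quarter = 8; sixteenth note = 2.
Total: 8 + 4 + 6 + 16 + 3 + 3 + 4 + 8 + 2 = 54 thirty-second notes.

54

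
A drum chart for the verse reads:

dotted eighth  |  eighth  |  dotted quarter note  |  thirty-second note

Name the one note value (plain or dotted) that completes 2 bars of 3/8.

thirty-second note

2 bars of 3/8 = 24 thirty-second notes.
Express everything in thirty-second notes: dotted eighth = 6; eighth = 4; dotted quarter note = 12; thirty-second note = 1.
Sum: 6 + 4 + 12 + 1 = 23.
Remaining: 24 − 23 = 1 thirty-second note, which is a thirty-second note.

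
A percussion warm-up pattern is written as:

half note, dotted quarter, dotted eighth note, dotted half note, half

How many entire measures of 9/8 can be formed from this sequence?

One bar of 9/8 = 18 sixteenth notes.
Each duration in sixteenth notes: half note = 8; dotted quarter = 6; dotted eighth note = 3; dotted half note = 12; half = 8.
Adding: 8 + 6 + 3 + 12 + 8 = 37.
37 ÷ 18 = 2 complete bars with 1 left over.

2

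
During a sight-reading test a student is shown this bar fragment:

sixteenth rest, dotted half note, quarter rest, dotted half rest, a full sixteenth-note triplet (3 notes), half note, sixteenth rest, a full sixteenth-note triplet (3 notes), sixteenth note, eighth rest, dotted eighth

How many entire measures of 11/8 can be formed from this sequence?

2

One bar of 11/8 = 22 sixteenth notes.
Express everything in sixteenth notes: sixteenth rest = 1; dotted half note = 12; quarter rest = 4; dotted half rest = 12; a full sixteenth-note triplet (3 notes) (three triplet sixteenths span one eighth) = 2; half note = 8; sixteenth rest = 1; a full sixteenth-note triplet (3 notes) (three triplet sixteenths span one eighth) = 2; sixteenth note = 1; eighth rest = 2; dotted eighth = 3.
Adding: 1 + 12 + 4 + 12 + 2 + 8 + 1 + 2 + 1 + 2 + 3 = 48.
48 ÷ 22 = 2 complete bars with 4 left over.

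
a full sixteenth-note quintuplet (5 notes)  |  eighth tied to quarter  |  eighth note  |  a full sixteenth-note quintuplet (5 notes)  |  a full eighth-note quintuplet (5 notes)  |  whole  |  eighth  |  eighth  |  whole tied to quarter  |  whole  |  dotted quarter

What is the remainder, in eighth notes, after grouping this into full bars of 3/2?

7

One bar of 3/2 = 12 eighth notes.
Express everything in eighth notes: a full sixteenth-note quintuplet (5 notes) (five quintuplet sixteenths span one quarter) = 2; eighth tied to quarter (eighth + quarter) = 3; eighth note = 1; a full sixteenth-note quintuplet (5 notes) (five quintuplet sixteenths span one quarter) = 2; a full eighth-note quintuplet (5 notes) (five quintuplet eighths span one half) = 4; whole = 8; eighth = 1; eighth = 1; whole tied to quarter (whole + quarter) = 10; whole = 8; dotted quarter = 3.
Altogether 2 + 3 + 1 + 2 + 4 + 8 + 1 + 1 + 10 + 8 + 3 = 43.
43 ÷ 12 = 3 complete bars with 7 eighth notes remaining.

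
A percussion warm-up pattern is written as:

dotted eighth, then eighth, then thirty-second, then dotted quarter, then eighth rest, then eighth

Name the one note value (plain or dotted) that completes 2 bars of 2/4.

2 bars of 2/4 = 32 thirty-second notes.
Each duration in thirty-second notes: dotted eighth = 6; eighth = 4; thirty-second = 1; dotted quarter = 12; eighth rest = 4; eighth = 4.
Total: 6 + 4 + 1 + 12 + 4 + 4 = 31.
Remaining: 32 − 31 = 1 thirty-second note, which is a thirty-second note.

thirty-second note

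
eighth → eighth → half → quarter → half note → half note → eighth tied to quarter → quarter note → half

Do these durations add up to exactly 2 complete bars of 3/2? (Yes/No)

One bar of 3/2 = 12 eighth notes, so 2 bars = 24.
Convert each value to eighth notes: eighth = 1; eighth = 1; half = 4; quarter = 2; half note = 4; half note = 4; eighth tied to quarter (eighth + quarter) = 3; quarter note = 2; half = 4.
Total: 1 + 1 + 4 + 2 + 4 + 4 + 3 + 2 + 4 = 25.
25 exceeds 24, so the answer is No.

No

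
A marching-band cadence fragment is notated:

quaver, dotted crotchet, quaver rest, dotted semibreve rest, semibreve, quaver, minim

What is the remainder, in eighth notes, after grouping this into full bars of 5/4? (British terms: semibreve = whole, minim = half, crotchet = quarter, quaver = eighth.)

0

One bar of 5/4 = 10 eighth notes.
Express everything in eighth notes: quaver = 1; dotted crotchet = 3; quaver rest = 1; dotted semibreve rest = 12; semibreve = 8; quaver = 1; minim = 4.
Sum: 1 + 3 + 1 + 12 + 8 + 1 + 4 = 30.
30 ÷ 10 = 3 complete bars with 0 eighth notes remaining.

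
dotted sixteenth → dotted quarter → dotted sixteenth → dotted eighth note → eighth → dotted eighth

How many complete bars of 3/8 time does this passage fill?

2

One bar of 3/8 = 12 thirty-second notes.
Working in thirty-second notes: dotted sixteenth = 3; dotted quarter = 12; dotted sixteenth = 3; dotted eighth note = 6; eighth = 4; dotted eighth = 6.
Adding: 3 + 12 + 3 + 6 + 4 + 6 = 34.
34 ÷ 12 = 2 complete bars with 10 left over.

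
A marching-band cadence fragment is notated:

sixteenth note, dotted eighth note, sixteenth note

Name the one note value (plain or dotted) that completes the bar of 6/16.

The bar of 6/16 = 6 sixteenth notes.
In sixteenth notes: sixteenth note = 1; dotted eighth note = 3; sixteenth note = 1.
Altogether 1 + 3 + 1 = 5.
Remaining: 6 − 5 = 1 sixteenth note, which is a sixteenth note.

sixteenth note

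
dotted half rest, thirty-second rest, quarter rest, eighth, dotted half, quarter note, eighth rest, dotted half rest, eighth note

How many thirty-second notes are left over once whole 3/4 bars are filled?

One bar of 3/4 = 24 thirty-second notes.
Each duration in thirty-second notes: dotted half rest = 24; thirty-second rest = 1; quarter rest = 8; eighth = 4; dotted half = 24; quarter note = 8; eighth rest = 4; dotted half rest = 24; eighth note = 4.
Sum: 24 + 1 + 8 + 4 + 24 + 8 + 4 + 24 + 4 = 101.
101 ÷ 24 = 4 complete bars with 5 thirty-second notes remaining.

5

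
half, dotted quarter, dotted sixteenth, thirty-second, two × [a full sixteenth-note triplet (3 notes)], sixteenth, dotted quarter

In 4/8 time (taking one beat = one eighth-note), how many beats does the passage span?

One eighth-note beat = 4 thirty-second notes.
In thirty-second notes: half = 16; dotted quarter = 12; dotted sixteenth = 3; thirty-second = 1; a full sixteenth-note triplet (3 notes) (three triplet sixteenths span one eighth) = 4; a full sixteenth-note triplet (3 notes) (three triplet sixteenths span one eighth) = 4; sixteenth = 2; dotted quarter = 12.
Adding: 16 + 12 + 3 + 1 + 4 + 4 + 2 + 12 = 54.
54 ÷ 4 = 13.5 beats.

13.5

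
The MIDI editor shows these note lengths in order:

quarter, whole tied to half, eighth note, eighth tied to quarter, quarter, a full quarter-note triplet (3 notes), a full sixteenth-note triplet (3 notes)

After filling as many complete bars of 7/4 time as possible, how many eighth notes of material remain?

One bar of 7/4 = 14 eighth notes.
Each duration in eighth notes: quarter = 2; whole tied to half (whole + half) = 12; eighth note = 1; eighth tied to quarter (eighth + quarter) = 3; quarter = 2; a full quarter-note triplet (3 notes) (three triplet quarters span one half) = 4; a full sixteenth-note triplet (3 notes) (three triplet sixteenths span one eighth) = 1.
Altogether 2 + 12 + 1 + 3 + 2 + 4 + 1 = 25.
25 ÷ 14 = 1 complete bar with 11 eighth notes remaining.

11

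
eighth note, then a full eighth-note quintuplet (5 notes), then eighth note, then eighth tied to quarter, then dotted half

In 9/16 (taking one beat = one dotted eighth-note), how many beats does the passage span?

10

One dotted eighth-note beat = 3 sixteenth notes.
Express everything in sixteenth notes: eighth note = 2; a full eighth-note quintuplet (5 notes) (five quintuplet eighths span one half) = 8; eighth note = 2; eighth tied to quarter (eighth + quarter) = 6; dotted half = 12.
Total: 2 + 8 + 2 + 6 + 12 = 30.
30 ÷ 3 = 10 beats.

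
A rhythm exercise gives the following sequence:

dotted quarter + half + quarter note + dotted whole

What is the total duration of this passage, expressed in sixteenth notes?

42

Express everything in sixteenth notes: dotted quarter = 6; half = 8; quarter note = 4; dotted whole = 24.
Altogether 6 + 8 + 4 + 24 = 42 sixteenth notes.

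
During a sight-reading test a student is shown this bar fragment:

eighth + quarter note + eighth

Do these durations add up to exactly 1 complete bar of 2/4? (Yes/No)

Yes

One bar of 2/4 = 4 eighth notes.
Convert each value to eighth notes: eighth = 1; quarter note = 2; eighth = 1.
Adding: 1 + 2 + 1 = 4.
4 equals 4, so the answer is Yes.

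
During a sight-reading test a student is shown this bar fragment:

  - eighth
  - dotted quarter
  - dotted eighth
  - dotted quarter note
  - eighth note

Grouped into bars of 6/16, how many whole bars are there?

One bar of 6/16 = 6 sixteenth notes.
Convert each value to sixteenth notes: eighth = 2; dotted quarter = 6; dotted eighth = 3; dotted quarter note = 6; eighth note = 2.
Total: 2 + 6 + 3 + 6 + 2 = 19.
19 ÷ 6 = 3 complete bars with 1 left over.

3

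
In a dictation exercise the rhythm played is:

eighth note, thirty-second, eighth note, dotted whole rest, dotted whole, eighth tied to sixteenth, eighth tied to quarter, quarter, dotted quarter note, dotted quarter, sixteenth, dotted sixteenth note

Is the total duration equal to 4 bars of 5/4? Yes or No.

Yes

One bar of 5/4 = 40 thirty-second notes, so 4 bars = 160.
Express everything in thirty-second notes: eighth note = 4; thirty-second = 1; eighth note = 4; dotted whole rest = 48; dotted whole = 48; eighth tied to sixteenth (eighth + sixteenth) = 6; eighth tied to quarter (eighth + quarter) = 12; quarter = 8; dotted quarter note = 12; dotted quarter = 12; sixteenth = 2; dotted sixteenth note = 3.
Adding: 4 + 1 + 4 + 48 + 48 + 6 + 12 + 8 + 12 + 12 + 2 + 3 = 160.
160 equals 160, so the answer is Yes.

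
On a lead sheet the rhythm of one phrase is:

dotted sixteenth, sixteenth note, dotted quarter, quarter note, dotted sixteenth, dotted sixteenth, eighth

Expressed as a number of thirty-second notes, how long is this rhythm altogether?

35

Express everything in thirty-second notes: dotted sixteenth = 3; sixteenth note = 2; dotted quarter = 12; quarter note = 8; dotted sixteenth = 3; dotted sixteenth = 3; eighth = 4.
Total: 3 + 2 + 12 + 8 + 3 + 3 + 4 = 35 thirty-second notes.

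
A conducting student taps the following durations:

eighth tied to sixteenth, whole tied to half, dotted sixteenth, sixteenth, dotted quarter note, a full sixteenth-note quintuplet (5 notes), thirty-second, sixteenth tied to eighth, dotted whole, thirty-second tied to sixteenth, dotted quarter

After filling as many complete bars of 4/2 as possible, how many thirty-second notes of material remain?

One bar of 4/2 = 64 thirty-second notes.
In thirty-second notes: eighth tied to sixteenth (eighth + sixteenth) = 6; whole tied to half (whole + half) = 48; dotted sixteenth = 3; sixteenth = 2; dotted quarter note = 12; a full sixteenth-note quintuplet (5 notes) (five quintuplet sixteenths span one quarter) = 8; thirty-second = 1; sixteenth tied to eighth (sixteenth + eighth) = 6; dotted whole = 48; thirty-second tied to sixteenth (thirty-second + sixteenth) = 3; dotted quarter = 12.
Sum: 6 + 48 + 3 + 2 + 12 + 8 + 1 + 6 + 48 + 3 + 12 = 149.
149 ÷ 64 = 2 complete bars with 21 thirty-second notes remaining.

21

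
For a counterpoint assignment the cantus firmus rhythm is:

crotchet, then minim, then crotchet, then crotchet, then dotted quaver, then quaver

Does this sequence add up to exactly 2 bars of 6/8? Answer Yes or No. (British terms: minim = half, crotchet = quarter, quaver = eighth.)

One bar of 6/8 = 12 sixteenth notes, so 2 bars = 24.
In sixteenth notes: crotchet = 4; minim = 8; crotchet = 4; crotchet = 4; dotted quaver = 3; quaver = 2.
Total: 4 + 8 + 4 + 4 + 3 + 2 = 25.
25 exceeds 24, so the answer is No.

No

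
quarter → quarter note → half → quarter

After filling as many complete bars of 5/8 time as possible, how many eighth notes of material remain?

0

One bar of 5/8 = 5 eighth notes.
Convert each value to eighth notes: quarter = 2; quarter note = 2; half = 4; quarter = 2.
Sum: 2 + 2 + 4 + 2 = 10.
10 ÷ 5 = 2 complete bars with 0 eighth notes remaining.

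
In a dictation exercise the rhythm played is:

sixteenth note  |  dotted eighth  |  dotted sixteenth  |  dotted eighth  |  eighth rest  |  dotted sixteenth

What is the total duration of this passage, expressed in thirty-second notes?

24

Convert each value to thirty-second notes: sixteenth note = 2; dotted eighth = 6; dotted sixteenth = 3; dotted eighth = 6; eighth rest = 4; dotted sixteenth = 3.
Altogether 2 + 6 + 3 + 6 + 4 + 3 = 24 thirty-second notes.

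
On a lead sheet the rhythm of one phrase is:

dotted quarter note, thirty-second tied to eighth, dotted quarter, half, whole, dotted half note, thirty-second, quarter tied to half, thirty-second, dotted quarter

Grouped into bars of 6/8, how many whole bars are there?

One bar of 6/8 = 24 thirty-second notes.
Express everything in thirty-second notes: dotted quarter note = 12; thirty-second tied to eighth (thirty-second + eighth) = 5; dotted quarter = 12; half = 16; whole = 32; dotted half note = 24; thirty-second = 1; quarter tied to half (quarter + half) = 24; thirty-second = 1; dotted quarter = 12.
Adding: 12 + 5 + 12 + 16 + 32 + 24 + 1 + 24 + 1 + 12 = 139.
139 ÷ 24 = 5 complete bars with 19 left over.

5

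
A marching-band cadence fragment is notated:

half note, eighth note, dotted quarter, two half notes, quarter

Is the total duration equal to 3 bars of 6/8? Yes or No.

One bar of 6/8 = 6 eighth notes, so 3 bars = 18.
In eighth notes: half note = 4; eighth note = 1; dotted quarter = 3; half note = 4; half note = 4; quarter = 2.
Total: 4 + 1 + 3 + 4 + 4 + 2 = 18.
18 equals 18, so the answer is Yes.

Yes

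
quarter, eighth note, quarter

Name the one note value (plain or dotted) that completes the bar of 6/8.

The bar of 6/8 = 6 eighth notes.
Convert each value to eighth notes: quarter = 2; eighth note = 1; quarter = 2.
Altogether 2 + 1 + 2 = 5.
Remaining: 6 − 5 = 1 eighth note, which is a eighth note.

eighth note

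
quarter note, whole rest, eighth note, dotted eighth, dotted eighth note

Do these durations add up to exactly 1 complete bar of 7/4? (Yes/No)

One bar of 7/4 = 28 sixteenth notes.
In sixteenth notes: quarter note = 4; whole rest = 16; eighth note = 2; dotted eighth = 3; dotted eighth note = 3.
Total: 4 + 16 + 2 + 3 + 3 = 28.
28 equals 28, so the answer is Yes.

Yes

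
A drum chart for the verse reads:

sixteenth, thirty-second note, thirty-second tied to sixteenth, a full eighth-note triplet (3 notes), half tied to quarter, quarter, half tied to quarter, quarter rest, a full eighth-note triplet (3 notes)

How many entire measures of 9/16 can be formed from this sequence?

One bar of 9/16 = 18 thirty-second notes.
In thirty-second notes: sixteenth = 2; thirty-second note = 1; thirty-second tied to sixteenth (thirty-second + sixteenth) = 3; a full eighth-note triplet (3 notes) (three triplet eighths span one quarter) = 8; half tied to quarter (half + quarter) = 24; quarter = 8; half tied to quarter (half + quarter) = 24; quarter rest = 8; a full eighth-note triplet (3 notes) (three triplet eighths span one quarter) = 8.
Altogether 2 + 1 + 3 + 8 + 24 + 8 + 24 + 8 + 8 = 86.
86 ÷ 18 = 4 complete bars with 14 left over.

4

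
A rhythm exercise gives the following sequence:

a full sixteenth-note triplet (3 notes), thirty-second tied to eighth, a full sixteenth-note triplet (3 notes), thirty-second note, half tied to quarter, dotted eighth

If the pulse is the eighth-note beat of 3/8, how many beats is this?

11

One eighth-note beat = 4 thirty-second notes.
Express everything in thirty-second notes: a full sixteenth-note triplet (3 notes) (three triplet sixteenths span one eighth) = 4; thirty-second tied to eighth (thirty-second + eighth) = 5; a full sixteenth-note triplet (3 notes) (three triplet sixteenths span one eighth) = 4; thirty-second note = 1; half tied to quarter (half + quarter) = 24; dotted eighth = 6.
Sum: 4 + 5 + 4 + 1 + 24 + 6 = 44.
44 ÷ 4 = 11 beats.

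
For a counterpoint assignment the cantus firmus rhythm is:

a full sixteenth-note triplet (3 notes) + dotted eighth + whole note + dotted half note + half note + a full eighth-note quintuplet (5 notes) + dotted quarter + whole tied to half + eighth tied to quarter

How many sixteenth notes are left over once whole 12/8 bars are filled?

One bar of 12/8 = 24 sixteenth notes.
Working in sixteenth notes: a full sixteenth-note triplet (3 notes) (three triplet sixteenths span one eighth) = 2; dotted eighth = 3; whole note = 16; dotted half note = 12; half note = 8; a full eighth-note quintuplet (5 notes) (five quintuplet eighths span one half) = 8; dotted quarter = 6; whole tied to half (whole + half) = 24; eighth tied to quarter (eighth + quarter) = 6.
Adding: 2 + 3 + 16 + 12 + 8 + 8 + 6 + 24 + 6 = 85.
85 ÷ 24 = 3 complete bars with 13 sixteenth notes remaining.

13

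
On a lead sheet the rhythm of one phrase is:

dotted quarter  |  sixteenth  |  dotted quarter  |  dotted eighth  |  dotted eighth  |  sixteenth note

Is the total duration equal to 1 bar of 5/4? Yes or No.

Yes

One bar of 5/4 = 20 sixteenth notes.
Working in sixteenth notes: dotted quarter = 6; sixteenth = 1; dotted quarter = 6; dotted eighth = 3; dotted eighth = 3; sixteenth note = 1.
Sum: 6 + 1 + 6 + 3 + 3 + 1 = 20.
20 equals 20, so the answer is Yes.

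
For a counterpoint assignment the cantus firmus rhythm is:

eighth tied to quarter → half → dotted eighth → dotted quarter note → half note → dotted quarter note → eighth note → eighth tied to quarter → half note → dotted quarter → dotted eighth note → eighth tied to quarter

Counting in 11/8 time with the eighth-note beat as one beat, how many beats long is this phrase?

34

One eighth-note beat = 2 sixteenth notes.
Working in sixteenth notes: eighth tied to quarter (eighth + quarter) = 6; half = 8; dotted eighth = 3; dotted quarter note = 6; half note = 8; dotted quarter note = 6; eighth note = 2; eighth tied to quarter (eighth + quarter) = 6; half note = 8; dotted quarter = 6; dotted eighth note = 3; eighth tied to quarter (eighth + quarter) = 6.
Altogether 6 + 8 + 3 + 6 + 8 + 6 + 2 + 6 + 8 + 6 + 3 + 6 = 68.
68 ÷ 2 = 34 beats.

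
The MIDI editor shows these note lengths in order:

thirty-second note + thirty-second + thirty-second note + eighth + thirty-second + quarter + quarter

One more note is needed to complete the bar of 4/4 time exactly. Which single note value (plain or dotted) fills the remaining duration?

The bar of 4/4 = 32 thirty-second notes.
Express everything in thirty-second notes: thirty-second note = 1; thirty-second = 1; thirty-second note = 1; eighth = 4; thirty-second = 1; quarter = 8; quarter = 8.
Altogether 1 + 1 + 1 + 4 + 1 + 8 + 8 = 24.
Remaining: 32 − 24 = 8 thirty-second notes, which is a quarter note.

quarter note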